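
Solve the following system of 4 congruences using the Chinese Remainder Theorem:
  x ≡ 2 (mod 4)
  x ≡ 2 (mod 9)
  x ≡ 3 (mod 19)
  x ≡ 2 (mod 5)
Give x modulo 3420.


Product of moduli M = 4 · 9 · 19 · 5 = 3420.
Merge one congruence at a time:
  Start: x ≡ 2 (mod 4).
  Combine with x ≡ 2 (mod 9); new modulus lcm = 36.
    Write x = 2 + 4·t and substitute into x ≡ 2 (mod 9): 4·t ≡ 2 − 2 = 0 (mod 9).
    The inverse of 4 mod 9 is 7 (since 4·7 = 28 = 3·9 + 1), so t ≡ 7·0 = 0 ≡ 0 (mod 9).
    Then x = 2 + 4·0 = 2, valid modulo lcm(4, 9) = 36: x ≡ 2 (mod 36).
  Combine with x ≡ 3 (mod 19); new modulus lcm = 684.
    Write x = 2 + 36·t and substitute into x ≡ 3 (mod 19): 36·t ≡ 3 − 2 = 1 (mod 19).
    Reduce coefficients mod 19: 17·t ≡ 1 (mod 19).
    The inverse of 17 mod 19 is 9 (since 17·9 = 153 = 8·19 + 1), so t ≡ 9·1 = 9 ≡ 9 (mod 19).
    Then x = 2 + 36·9 = 326, valid modulo lcm(36, 19) = 684: x ≡ 326 (mod 684).
  Combine with x ≡ 2 (mod 5); new modulus lcm = 3420.
    Write x = 326 + 684·t and substitute into x ≡ 2 (mod 5): 684·t ≡ 2 − 326 = -324 (mod 5).
    Reduce coefficients mod 5: 4·t ≡ 1 (mod 5).
    The inverse of 4 mod 5 is 4 (since 4·4 = 16 = 3·5 + 1), so t ≡ 4·1 = 4 ≡ 4 (mod 5).
    Then x = 326 + 684·4 = 3062, valid modulo lcm(684, 5) = 3420: x ≡ 3062 (mod 3420).
Verify against each original: 3062 mod 4 = 2, 3062 mod 9 = 2, 3062 mod 19 = 3, 3062 mod 5 = 2.

x ≡ 3062 (mod 3420).


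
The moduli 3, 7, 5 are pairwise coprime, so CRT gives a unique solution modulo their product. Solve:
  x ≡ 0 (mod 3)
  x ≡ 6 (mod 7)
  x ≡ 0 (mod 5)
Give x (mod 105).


Moduli 3, 7, 5 are pairwise coprime; by CRT there is a unique solution modulo M = 3 · 7 · 5 = 105.
Solve pairwise, accumulating the modulus:
  Start with x ≡ 0 (mod 3).
  Combine with x ≡ 6 (mod 7): since gcd(3, 7) = 1, we get a unique residue mod 21.
    Write x = 0 + 3·t and substitute into x ≡ 6 (mod 7): 3·t ≡ 6 − 0 = 6 (mod 7).
    The inverse of 3 mod 7 is 5 (since 3·5 = 15 = 2·7 + 1), so t ≡ 5·6 = 30 ≡ 2 (mod 7).
    Then x = 0 + 3·2 = 6, valid modulo lcm(3, 7) = 21: x ≡ 6 (mod 21).
  Combine with x ≡ 0 (mod 5): since gcd(21, 5) = 1, we get a unique residue mod 105.
    Write x = 6 + 21·t and substitute into x ≡ 0 (mod 5): 21·t ≡ 0 − 6 = -6 (mod 5).
    Reduce coefficients mod 5: 1·t ≡ 4 (mod 5).
    So t ≡ 4 (mod 5).
    Then x = 6 + 21·4 = 90, valid modulo lcm(21, 5) = 105: x ≡ 90 (mod 105).
Verify: 90 mod 3 = 0 ✓, 90 mod 7 = 6 ✓, 90 mod 5 = 0 ✓.

x ≡ 90 (mod 105).


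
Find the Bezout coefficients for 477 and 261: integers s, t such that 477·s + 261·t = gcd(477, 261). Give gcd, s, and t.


Euclidean algorithm on (477, 261) — divide until remainder is 0:
  477 = 1 · 261 + 216
  261 = 1 · 216 + 45
  216 = 4 · 45 + 36
  45 = 1 · 36 + 9
  36 = 4 · 9 + 0
gcd(477, 261) = 9.
Track Bezout coefficients alongside the remainders: start with r₀ = 477 = a·1 + b·0 (s = 1, t = 0) and r₁ = 261 = a·0 + b·1 (s = 0, t = 1); each new remainder r_{k+1} = r_{k-1} − q_k·r_k inherits s_{k+1} = s_{k-1} − q_k·s_k, t_{k+1} = t_{k-1} − q_k·t_k, so r_k = a·s_k + b·t_k at every step:
  q = 1: r = 216, s = 1 − 1·0 = 1, t = 0 − 1·1 = -1  (check: 477·1 + 261·(-1) = 216)
  q = 1: r = 45, s = 0 − 1·1 = -1, t = 1 − 1·(-1) = 2  (check: 477·(-1) + 261·2 = 45)
  q = 4: r = 36, s = 1 − 4·(-1) = 5, t = -1 − 4·2 = -9  (check: 477·5 + 261·(-9) = 36)
  q = 1: r = 9, s = -1 − 1·5 = -6, t = 2 − 1·(-9) = 11  (check: 477·(-6) + 261·11 = 9)
The row with r = 9 (the gcd) gives the Bezout coefficients s = -6, t = 11.
Result: 477 · (-6) + 261 · (11) = 9.

gcd(477, 261) = 9; s = -6, t = 11 (check: 477·(-6) + 261·11 = 9).


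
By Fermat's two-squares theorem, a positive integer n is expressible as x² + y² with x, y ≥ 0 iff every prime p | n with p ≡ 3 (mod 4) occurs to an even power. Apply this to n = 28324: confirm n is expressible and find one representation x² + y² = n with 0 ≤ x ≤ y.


Step 1: Factor n = 28324 = 2^2 · 73 · 97.
Step 2: Check the mod-4 condition on each prime factor: 2 = 2 (special); 73 ≡ 1 (mod 4), exponent 1; 97 ≡ 1 (mod 4), exponent 1.
All primes ≡ 3 (mod 4) appear to even exponent (or don't appear), so by the two-squares theorem n IS expressible as a sum of two squares.
Step 3: Build a representation. Group n = k² · m with k = 2 and m = 73 · 97 = 7081 (a product of primes ≡ 1 (mod 4)); a representation of m scales to one of n via (k·x)² + (k·y)² = k²(x² + y²). Each prime p ≡ 1 (mod 4) is itself a sum of two squares; find a² by testing p − a² for a perfect square:
  73: 73 − 1² = 72, 73 − 2² = 69, 73 − 3² = 64 = 8² ⇒ 73 = 3² + 8².
  97: 97 − 1² = 96, 97 − 2² = 93, 97 − 3² = 88, 97 − 4² = 81 = 9² ⇒ 97 = 4² + 9².
  Combine using the Brahmagupta–Fibonacci identity (a² + b²)(c² + d²) = (ac − bd)² + (ad + bc)² = (ac + bd)² + (ad − bc)²:
  73 · 97 = 7081: from (3² + 8²)(4² + 9²), take (3·4 − 8·9, 3·9 + 8·4) = (12 − 72, 27 + 32) = (-60, 59); dropping signs (only squares matter) gives (60, 59); check 60² + 59² = 3600 + 3481 = 7081 ✓.
  Scale by k = 2: (2·60, 2·59) = (120, 118).
Step 4: Order so x ≤ y and verify: 118² + 120² = 13924 + 14400 = 28324 = n. ✓

n = 28324 = 118² + 120² (one valid representation with x ≤ y).


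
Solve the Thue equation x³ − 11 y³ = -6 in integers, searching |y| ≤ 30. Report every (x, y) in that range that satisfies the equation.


The equation is x³ - 11y³ = -6. For fixed y, x³ = 11·y³ − 6, so a solution requires the RHS to be a perfect cube.
Strategy: iterate y from -30 to 30, compute RHS = 11·y³ − 6, and check whether it is a (positive or negative) perfect cube.
Check small values of y:
  y = 0: RHS = -6 is not a perfect cube.
  y = 1: RHS = 5 is not a perfect cube.
  y = -1: RHS = -17 is not a perfect cube.
  y = 2: RHS = 82 is not a perfect cube.
  y = -2: RHS = -94 is not a perfect cube.
  y = 3: RHS = 291 is not a perfect cube.
  y = -3: RHS = -303 is not a perfect cube.
Continuing the search up to |y| = 30 finds no solutions either.
No (x, y) in the scanned range satisfies the equation.

No integer solutions with |y| ≤ 30.


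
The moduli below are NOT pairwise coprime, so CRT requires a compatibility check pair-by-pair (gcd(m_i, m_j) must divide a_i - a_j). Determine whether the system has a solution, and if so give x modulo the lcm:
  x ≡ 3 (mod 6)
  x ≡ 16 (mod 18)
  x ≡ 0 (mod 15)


Moduli 6, 18, 15 are not pairwise coprime, so CRT works modulo lcm(m_i) when all pairwise compatibility conditions hold.
Pairwise compatibility: gcd(m_i, m_j) must divide a_i - a_j for every pair.
Merge one congruence at a time:
  Start: x ≡ 3 (mod 6).
  Combine with x ≡ 16 (mod 18): gcd(6, 18) = 6, and 16 - 3 = 13 is NOT divisible by 6.
    ⇒ system is inconsistent (no integer solution).

No solution (the system is inconsistent).


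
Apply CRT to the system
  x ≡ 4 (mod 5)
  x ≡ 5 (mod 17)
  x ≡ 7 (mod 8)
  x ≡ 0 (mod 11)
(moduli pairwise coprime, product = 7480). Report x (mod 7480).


Product of moduli M = 5 · 17 · 8 · 11 = 7480.
Merge one congruence at a time:
  Start: x ≡ 4 (mod 5).
  Combine with x ≡ 5 (mod 17); new modulus lcm = 85.
    Write x = 4 + 5·t and substitute into x ≡ 5 (mod 17): 5·t ≡ 5 − 4 = 1 (mod 17).
    The inverse of 5 mod 17 is 7 (since 5·7 = 35 = 2·17 + 1), so t ≡ 7·1 = 7 ≡ 7 (mod 17).
    Then x = 4 + 5·7 = 39, valid modulo lcm(5, 17) = 85: x ≡ 39 (mod 85).
  Combine with x ≡ 7 (mod 8); new modulus lcm = 680.
    Write x = 39 + 85·t and substitute into x ≡ 7 (mod 8): 85·t ≡ 7 − 39 = -32 (mod 8).
    Reduce coefficients mod 8: 5·t ≡ 0 (mod 8).
    The inverse of 5 mod 8 is 5 (since 5·5 = 25 = 3·8 + 1), so t ≡ 5·0 = 0 ≡ 0 (mod 8).
    Then x = 39 + 85·0 = 39, valid modulo lcm(85, 8) = 680: x ≡ 39 (mod 680).
  Combine with x ≡ 0 (mod 11); new modulus lcm = 7480.
    Write x = 39 + 680·t and substitute into x ≡ 0 (mod 11): 680·t ≡ 0 − 39 = -39 (mod 11).
    Reduce coefficients mod 11: 9·t ≡ 5 (mod 11).
    The inverse of 9 mod 11 is 5 (since 9·5 = 45 = 4·11 + 1), so t ≡ 5·5 = 25 ≡ 3 (mod 11).
    Then x = 39 + 680·3 = 2079, valid modulo lcm(680, 11) = 7480: x ≡ 2079 (mod 7480).
Verify against each original: 2079 mod 5 = 4, 2079 mod 17 = 5, 2079 mod 8 = 7, 2079 mod 11 = 0.

x ≡ 2079 (mod 7480).


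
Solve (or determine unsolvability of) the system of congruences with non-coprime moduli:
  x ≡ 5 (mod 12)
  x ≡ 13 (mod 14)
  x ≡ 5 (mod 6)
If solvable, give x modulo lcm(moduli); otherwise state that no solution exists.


Moduli 12, 14, 6 are not pairwise coprime, so CRT works modulo lcm(m_i) when all pairwise compatibility conditions hold.
Pairwise compatibility: gcd(m_i, m_j) must divide a_i - a_j for every pair.
Merge one congruence at a time:
  Start: x ≡ 5 (mod 12).
  Combine with x ≡ 13 (mod 14): gcd(12, 14) = 2; 13 - 5 = 8, which IS divisible by 2, so compatible.
    Write x = 5 + 12·t and substitute into x ≡ 13 (mod 14): 12·t ≡ 13 − 5 = 8 (mod 14).
    Divide the congruence (and modulus) by g = 2: 6·t ≡ 4 (mod 7).
    The inverse of 6 mod 7 is 6 (since 6·6 = 36 = 5·7 + 1), so t ≡ 6·4 = 24 ≡ 3 (mod 7).
    Then x = 5 + 12·3 = 41, valid modulo lcm(12, 14) = 84: x ≡ 41 (mod 84).
  Combine with x ≡ 5 (mod 6): gcd(84, 6) = 6; 5 - 41 = -36, which IS divisible by 6, so compatible.
    Write x = 41 + 84·t and substitute into x ≡ 5 (mod 6): 84·t ≡ 5 − 41 = -36 (mod 6).
    Divide the congruence (and modulus) by g = 6: 14·t ≡ -6 (mod 1).
    Modulo 1 every t works; take t = 0.
    Then x = 41 + 84·0 = 41, valid modulo lcm(84, 6) = 84: x ≡ 41 (mod 84).
Verify: 41 mod 12 = 5, 41 mod 14 = 13, 41 mod 6 = 5.

x ≡ 41 (mod 84).


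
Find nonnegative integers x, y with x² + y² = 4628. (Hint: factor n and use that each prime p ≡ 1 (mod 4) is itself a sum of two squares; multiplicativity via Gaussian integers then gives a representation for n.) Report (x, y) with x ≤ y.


Step 1: Factor n = 4628 = 2^2 · 13 · 89.
Step 2: Check the mod-4 condition on each prime factor: 2 = 2 (special); 13 ≡ 1 (mod 4), exponent 1; 89 ≡ 1 (mod 4), exponent 1.
All primes ≡ 3 (mod 4) appear to even exponent (or don't appear), so by the two-squares theorem n IS expressible as a sum of two squares.
Step 3: Build a representation. Group n = k² · m with k = 2 and m = 13 · 89 = 1157 (a product of primes ≡ 1 (mod 4)); a representation of m scales to one of n via (k·x)² + (k·y)² = k²(x² + y²). Each prime p ≡ 1 (mod 4) is itself a sum of two squares; find a² by testing p − a² for a perfect square:
  13: 13 − 1² = 12, 13 − 2² = 9 = 3² ⇒ 13 = 2² + 3².
  89: 89 − 1² = 88, 89 − 2² = 85, 89 − 3² = 80, 89 − 4² = 73, 89 − 5² = 64 = 8² ⇒ 89 = 5² + 8².
  Combine using the Brahmagupta–Fibonacci identity (a² + b²)(c² + d²) = (ac − bd)² + (ad + bc)² = (ac + bd)² + (ad − bc)²:
  13 · 89 = 1157: from (2² + 3²)(5² + 8²), take (2·5 − 3·8, 2·8 + 3·5) = (10 − 24, 16 + 15) = (-14, 31); dropping signs (only squares matter) gives (14, 31); check 14² + 31² = 196 + 961 = 1157 ✓.
  Scale by k = 2: (2·14, 2·31) = (28, 62).
Step 4: Order so x ≤ y and verify: 28² + 62² = 784 + 3844 = 4628 = n. ✓

n = 4628 = 28² + 62² (one valid representation with x ≤ y).


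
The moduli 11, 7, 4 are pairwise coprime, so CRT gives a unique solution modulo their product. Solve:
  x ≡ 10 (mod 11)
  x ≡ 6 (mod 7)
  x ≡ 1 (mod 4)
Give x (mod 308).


Moduli 11, 7, 4 are pairwise coprime; by CRT there is a unique solution modulo M = 11 · 7 · 4 = 308.
Solve pairwise, accumulating the modulus:
  Start with x ≡ 10 (mod 11).
  Combine with x ≡ 6 (mod 7): since gcd(11, 7) = 1, we get a unique residue mod 77.
    Write x = 10 + 11·t and substitute into x ≡ 6 (mod 7): 11·t ≡ 6 − 10 = -4 (mod 7).
    Reduce coefficients mod 7: 4·t ≡ 3 (mod 7).
    The inverse of 4 mod 7 is 2 (since 4·2 = 8 = 1·7 + 1), so t ≡ 2·3 = 6 ≡ 6 (mod 7).
    Then x = 10 + 11·6 = 76, valid modulo lcm(11, 7) = 77: x ≡ 76 (mod 77).
  Combine with x ≡ 1 (mod 4): since gcd(77, 4) = 1, we get a unique residue mod 308.
    Write x = 76 + 77·t and substitute into x ≡ 1 (mod 4): 77·t ≡ 1 − 76 = -75 (mod 4).
    Reduce coefficients mod 4: 1·t ≡ 1 (mod 4).
    So t ≡ 1 (mod 4).
    Then x = 76 + 77·1 = 153, valid modulo lcm(77, 4) = 308: x ≡ 153 (mod 308).
Verify: 153 mod 11 = 10 ✓, 153 mod 7 = 6 ✓, 153 mod 4 = 1 ✓.

x ≡ 153 (mod 308).


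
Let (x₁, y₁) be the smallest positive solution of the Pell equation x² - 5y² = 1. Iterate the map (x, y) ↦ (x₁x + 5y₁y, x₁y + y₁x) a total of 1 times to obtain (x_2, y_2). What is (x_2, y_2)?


Step 1: Find the fundamental solution (x₁, y₁) of x² - 5y² = 1.
  Expand √5 as a continued fraction. a₀ = ⌊√5⌋ = 2; iterate m_{k+1} = d_k·a_k − m_k, d_{k+1} = (5 − m_{k+1}²)/d_k, a_{k+1} = ⌊(a₀ + m_{k+1})/d_{k+1}⌋ (starting m₀ = 0, d₀ = 1), with convergents p_k = a_k·p_{k-1} + p_{k-2}, q_k = a_k·q_{k-1} + q_{k-2} (p₋₁ = 1, q₋₁ = 0):
  k = 0: a₀ = 2; p₀/q₀ = 2/1; p₀² − 5·q₀² = 4 − 5 = -1.
  k = 1: m = 2, d = 1, a = ⌊(2 + 2)/1⌋ = 4; p/q = (4·2 + 1)/(4·1 + 0) = 9/4; p² − 5·q² = 81 − 80 = 1.
  The first convergent with p² − 5·q² = 1 gives the fundamental solution (x₁, y₁) = (9, 4).
Step 2: Apply the recurrence (x_{n+1}, y_{n+1}) = (x₁x_n + 5y₁y_n, x₁y_n + y₁x_n) repeatedly.
  From (x_1, y_1) = (9, 4): x_2 = 9·9 + 5·4·4 = 161; y_2 = 9·4 + 4·9 = 72.
Step 3: Verify x_2² - 5·y_2² = 25921 - 25920 = 1 (should be 1). ✓

(x_1, y_1) = (9, 4); (x_2, y_2) = (161, 72).


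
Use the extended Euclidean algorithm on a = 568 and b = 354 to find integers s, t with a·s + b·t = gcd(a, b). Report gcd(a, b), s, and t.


Euclidean algorithm on (568, 354) — divide until remainder is 0:
  568 = 1 · 354 + 214
  354 = 1 · 214 + 140
  214 = 1 · 140 + 74
  140 = 1 · 74 + 66
  74 = 1 · 66 + 8
  66 = 8 · 8 + 2
  8 = 4 · 2 + 0
gcd(568, 354) = 2.
Track Bezout coefficients alongside the remainders: start with r₀ = 568 = a·1 + b·0 (s = 1, t = 0) and r₁ = 354 = a·0 + b·1 (s = 0, t = 1); each new remainder r_{k+1} = r_{k-1} − q_k·r_k inherits s_{k+1} = s_{k-1} − q_k·s_k, t_{k+1} = t_{k-1} − q_k·t_k, so r_k = a·s_k + b·t_k at every step:
  q = 1: r = 214, s = 1 − 1·0 = 1, t = 0 − 1·1 = -1  (check: 568·1 + 354·(-1) = 214)
  q = 1: r = 140, s = 0 − 1·1 = -1, t = 1 − 1·(-1) = 2  (check: 568·(-1) + 354·2 = 140)
  q = 1: r = 74, s = 1 − 1·(-1) = 2, t = -1 − 1·2 = -3  (check: 568·2 + 354·(-3) = 74)
  q = 1: r = 66, s = -1 − 1·2 = -3, t = 2 − 1·(-3) = 5  (check: 568·(-3) + 354·5 = 66)
  q = 1: r = 8, s = 2 − 1·(-3) = 5, t = -3 − 1·5 = -8  (check: 568·5 + 354·(-8) = 8)
  q = 8: r = 2, s = -3 − 8·5 = -43, t = 5 − 8·(-8) = 69  (check: 568·(-43) + 354·69 = 2)
The row with r = 2 (the gcd) gives the Bezout coefficients s = -43, t = 69.
Result: 568 · (-43) + 354 · (69) = 2.

gcd(568, 354) = 2; s = -43, t = 69 (check: 568·(-43) + 354·69 = 2).


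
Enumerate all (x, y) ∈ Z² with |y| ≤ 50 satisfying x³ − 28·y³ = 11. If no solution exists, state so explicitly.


The equation is x³ - 28y³ = 11. For fixed y, x³ = 28·y³ + 11, so a solution requires the RHS to be a perfect cube.
Strategy: iterate y from -50 to 50, compute RHS = 28·y³ + 11, and check whether it is a (positive or negative) perfect cube.
Check small values of y:
  y = 0: RHS = 11 is not a perfect cube.
  y = 1: RHS = 39 is not a perfect cube.
  y = -1: RHS = -17 is not a perfect cube.
  y = 2: RHS = 235 is not a perfect cube.
  y = -2: RHS = -213 is not a perfect cube.
  y = 3: RHS = 767 is not a perfect cube.
  y = -3: RHS = -745 is not a perfect cube.
Continuing the search up to |y| = 50 finds no solutions either.
No (x, y) in the scanned range satisfies the equation.

No integer solutions with |y| ≤ 50.


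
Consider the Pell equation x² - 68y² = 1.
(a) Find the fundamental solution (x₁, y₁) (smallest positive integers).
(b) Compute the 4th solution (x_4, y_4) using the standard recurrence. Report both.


Step 1: Find the fundamental solution (x₁, y₁) of x² - 68y² = 1.
  Expand √68 as a continued fraction. a₀ = ⌊√68⌋ = 8; iterate m_{k+1} = d_k·a_k − m_k, d_{k+1} = (68 − m_{k+1}²)/d_k, a_{k+1} = ⌊(a₀ + m_{k+1})/d_{k+1}⌋ (starting m₀ = 0, d₀ = 1), with convergents p_k = a_k·p_{k-1} + p_{k-2}, q_k = a_k·q_{k-1} + q_{k-2} (p₋₁ = 1, q₋₁ = 0):
  k = 0: a₀ = 8; p₀/q₀ = 8/1; p₀² − 68·q₀² = 64 − 68 = -4.
  k = 1: m = 8, d = 4, a = ⌊(8 + 8)/4⌋ = 4; p/q = (4·8 + 1)/(4·1 + 0) = 33/4; p² − 68·q² = 1089 − 1088 = 1.
  The first convergent with p² − 68·q² = 1 gives the fundamental solution (x₁, y₁) = (33, 4).
Step 2: Apply the recurrence (x_{n+1}, y_{n+1}) = (x₁x_n + 68y₁y_n, x₁y_n + y₁x_n) repeatedly.
  From (x_1, y_1) = (33, 4): x_2 = 33·33 + 68·4·4 = 2177; y_2 = 33·4 + 4·33 = 264.
  From (x_2, y_2) = (2177, 264): x_3 = 33·2177 + 68·4·264 = 143649; y_3 = 33·264 + 4·2177 = 17420.
  From (x_3, y_3) = (143649, 17420): x_4 = 33·143649 + 68·4·17420 = 9478657; y_4 = 33·17420 + 4·143649 = 1149456.
Step 3: Verify x_4² - 68·y_4² = 89844938523649 - 89844938523648 = 1 (should be 1). ✓

(x_1, y_1) = (33, 4); (x_4, y_4) = (9478657, 1149456).


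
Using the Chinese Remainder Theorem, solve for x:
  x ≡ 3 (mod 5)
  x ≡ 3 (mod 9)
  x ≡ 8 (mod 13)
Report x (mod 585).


Moduli 5, 9, 13 are pairwise coprime; by CRT there is a unique solution modulo M = 5 · 9 · 13 = 585.
Solve pairwise, accumulating the modulus:
  Start with x ≡ 3 (mod 5).
  Combine with x ≡ 3 (mod 9): since gcd(5, 9) = 1, we get a unique residue mod 45.
    Write x = 3 + 5·t and substitute into x ≡ 3 (mod 9): 5·t ≡ 3 − 3 = 0 (mod 9).
    The inverse of 5 mod 9 is 2 (since 5·2 = 10 = 1·9 + 1), so t ≡ 2·0 = 0 ≡ 0 (mod 9).
    Then x = 3 + 5·0 = 3, valid modulo lcm(5, 9) = 45: x ≡ 3 (mod 45).
  Combine with x ≡ 8 (mod 13): since gcd(45, 13) = 1, we get a unique residue mod 585.
    Write x = 3 + 45·t and substitute into x ≡ 8 (mod 13): 45·t ≡ 8 − 3 = 5 (mod 13).
    Reduce coefficients mod 13: 6·t ≡ 5 (mod 13).
    The inverse of 6 mod 13 is 11 (since 6·11 = 66 = 5·13 + 1), so t ≡ 11·5 = 55 ≡ 3 (mod 13).
    Then x = 3 + 45·3 = 138, valid modulo lcm(45, 13) = 585: x ≡ 138 (mod 585).
Verify: 138 mod 5 = 3 ✓, 138 mod 9 = 3 ✓, 138 mod 13 = 8 ✓.

x ≡ 138 (mod 585).


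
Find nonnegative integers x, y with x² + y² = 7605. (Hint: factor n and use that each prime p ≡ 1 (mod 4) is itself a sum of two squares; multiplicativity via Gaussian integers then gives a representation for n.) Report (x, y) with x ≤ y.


Step 1: Factor n = 7605 = 3^2 · 5 · 13^2.
Step 2: Check the mod-4 condition on each prime factor: 3 ≡ 3 (mod 4), exponent 2 (must be even); 5 ≡ 1 (mod 4), exponent 1; 13 ≡ 1 (mod 4), exponent 2.
All primes ≡ 3 (mod 4) appear to even exponent (or don't appear), so by the two-squares theorem n IS expressible as a sum of two squares.
Step 3: Build a representation. Group n = k² · m with k = 3 and m = 5 · 13 · 13 = 845 (a product of primes ≡ 1 (mod 4)); a representation of m scales to one of n via (k·x)² + (k·y)² = k²(x² + y²). Each prime p ≡ 1 (mod 4) is itself a sum of two squares; find a² by testing p − a² for a perfect square:
  5: 5 − 1² = 4 = 2² ⇒ 5 = 1² + 2².
  13: 13 − 1² = 12, 13 − 2² = 9 = 3² ⇒ 13 = 2² + 3².
  Combine using the Brahmagupta–Fibonacci identity (a² + b²)(c² + d²) = (ac − bd)² + (ad + bc)² = (ac + bd)² + (ad − bc)²:
  5 · 13 = 65: from (1² + 2²)(2² + 3²), take (1·2 − 2·3, 1·3 + 2·2) = (2 − 6, 3 + 4) = (-4, 7); dropping signs (only squares matter) gives (4, 7); check 4² + 7² = 16 + 49 = 65 ✓.
  65 · 13 = 845: from (4² + 7²)(2² + 3²), take (4·2 − 7·3, 4·3 + 7·2) = (8 − 21, 12 + 14) = (-13, 26); dropping signs (only squares matter) gives (13, 26); check 13² + 26² = 169 + 676 = 845 ✓.
  Scale by k = 3: (3·13, 3·26) = (39, 78).
Step 4: Order so x ≤ y and verify: 39² + 78² = 1521 + 6084 = 7605 = n. ✓

n = 7605 = 39² + 78² (one valid representation with x ≤ y).


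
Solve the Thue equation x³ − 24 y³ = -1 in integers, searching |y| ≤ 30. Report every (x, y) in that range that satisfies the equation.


The equation is x³ - 24y³ = -1. For fixed y, x³ = 24·y³ − 1, so a solution requires the RHS to be a perfect cube.
Strategy: iterate y from -30 to 30, compute RHS = 24·y³ − 1, and check whether it is a (positive or negative) perfect cube.
Check small values of y:
  y = 0: RHS = -1 = (-1)³ ⇒ x = -1 works.
  y = 1: RHS = 23 is not a perfect cube.
  y = -1: RHS = -25 is not a perfect cube.
  y = 2: RHS = 191 is not a perfect cube.
  y = -2: RHS = -193 is not a perfect cube.
  y = 3: RHS = 647 is not a perfect cube.
  y = -3: RHS = -649 is not a perfect cube.
Continuing the search up to |y| = 30 finds no further solutions beyond those listed.
Collected solutions: (-1, 0).

Solutions (with |y| ≤ 30): (-1, 0).


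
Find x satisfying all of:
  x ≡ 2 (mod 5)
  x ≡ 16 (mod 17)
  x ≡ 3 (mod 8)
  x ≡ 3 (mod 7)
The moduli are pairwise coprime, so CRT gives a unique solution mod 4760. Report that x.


Product of moduli M = 5 · 17 · 8 · 7 = 4760.
Merge one congruence at a time:
  Start: x ≡ 2 (mod 5).
  Combine with x ≡ 16 (mod 17); new modulus lcm = 85.
    Write x = 2 + 5·t and substitute into x ≡ 16 (mod 17): 5·t ≡ 16 − 2 = 14 (mod 17).
    The inverse of 5 mod 17 is 7 (since 5·7 = 35 = 2·17 + 1), so t ≡ 7·14 = 98 ≡ 13 (mod 17).
    Then x = 2 + 5·13 = 67, valid modulo lcm(5, 17) = 85: x ≡ 67 (mod 85).
  Combine with x ≡ 3 (mod 8); new modulus lcm = 680.
    Write x = 67 + 85·t and substitute into x ≡ 3 (mod 8): 85·t ≡ 3 − 67 = -64 (mod 8).
    Reduce coefficients mod 8: 5·t ≡ 0 (mod 8).
    The inverse of 5 mod 8 is 5 (since 5·5 = 25 = 3·8 + 1), so t ≡ 5·0 = 0 ≡ 0 (mod 8).
    Then x = 67 + 85·0 = 67, valid modulo lcm(85, 8) = 680: x ≡ 67 (mod 680).
  Combine with x ≡ 3 (mod 7); new modulus lcm = 4760.
    Write x = 67 + 680·t and substitute into x ≡ 3 (mod 7): 680·t ≡ 3 − 67 = -64 (mod 7).
    Reduce coefficients mod 7: 1·t ≡ 6 (mod 7).
    So t ≡ 6 (mod 7).
    Then x = 67 + 680·6 = 4147, valid modulo lcm(680, 7) = 4760: x ≡ 4147 (mod 4760).
Verify against each original: 4147 mod 5 = 2, 4147 mod 17 = 16, 4147 mod 8 = 3, 4147 mod 7 = 3.

x ≡ 4147 (mod 4760).


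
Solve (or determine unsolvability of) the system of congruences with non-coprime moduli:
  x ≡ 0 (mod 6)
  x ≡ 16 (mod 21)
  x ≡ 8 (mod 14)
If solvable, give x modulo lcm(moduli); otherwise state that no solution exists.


Moduli 6, 21, 14 are not pairwise coprime, so CRT works modulo lcm(m_i) when all pairwise compatibility conditions hold.
Pairwise compatibility: gcd(m_i, m_j) must divide a_i - a_j for every pair.
Merge one congruence at a time:
  Start: x ≡ 0 (mod 6).
  Combine with x ≡ 16 (mod 21): gcd(6, 21) = 3, and 16 - 0 = 16 is NOT divisible by 3.
    ⇒ system is inconsistent (no integer solution).

No solution (the system is inconsistent).


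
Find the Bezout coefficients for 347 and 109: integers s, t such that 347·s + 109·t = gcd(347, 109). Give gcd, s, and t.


Euclidean algorithm on (347, 109) — divide until remainder is 0:
  347 = 3 · 109 + 20
  109 = 5 · 20 + 9
  20 = 2 · 9 + 2
  9 = 4 · 2 + 1
  2 = 2 · 1 + 0
gcd(347, 109) = 1.
Track Bezout coefficients alongside the remainders: start with r₀ = 347 = a·1 + b·0 (s = 1, t = 0) and r₁ = 109 = a·0 + b·1 (s = 0, t = 1); each new remainder r_{k+1} = r_{k-1} − q_k·r_k inherits s_{k+1} = s_{k-1} − q_k·s_k, t_{k+1} = t_{k-1} − q_k·t_k, so r_k = a·s_k + b·t_k at every step:
  q = 3: r = 20, s = 1 − 3·0 = 1, t = 0 − 3·1 = -3  (check: 347·1 + 109·(-3) = 20)
  q = 5: r = 9, s = 0 − 5·1 = -5, t = 1 − 5·(-3) = 16  (check: 347·(-5) + 109·16 = 9)
  q = 2: r = 2, s = 1 − 2·(-5) = 11, t = -3 − 2·16 = -35  (check: 347·11 + 109·(-35) = 2)
  q = 4: r = 1, s = -5 − 4·11 = -49, t = 16 − 4·(-35) = 156  (check: 347·(-49) + 109·156 = 1)
The row with r = 1 (the gcd) gives the Bezout coefficients s = -49, t = 156.
Result: 347 · (-49) + 109 · (156) = 1.

gcd(347, 109) = 1; s = -49, t = 156 (check: 347·(-49) + 109·156 = 1).


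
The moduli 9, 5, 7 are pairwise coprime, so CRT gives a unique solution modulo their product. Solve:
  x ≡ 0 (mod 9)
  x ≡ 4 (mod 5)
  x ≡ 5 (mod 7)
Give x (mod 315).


Moduli 9, 5, 7 are pairwise coprime; by CRT there is a unique solution modulo M = 9 · 5 · 7 = 315.
Solve pairwise, accumulating the modulus:
  Start with x ≡ 0 (mod 9).
  Combine with x ≡ 4 (mod 5): since gcd(9, 5) = 1, we get a unique residue mod 45.
    Write x = 0 + 9·t and substitute into x ≡ 4 (mod 5): 9·t ≡ 4 − 0 = 4 (mod 5).
    Reduce coefficients mod 5: 4·t ≡ 4 (mod 5).
    The inverse of 4 mod 5 is 4 (since 4·4 = 16 = 3·5 + 1), so t ≡ 4·4 = 16 ≡ 1 (mod 5).
    Then x = 0 + 9·1 = 9, valid modulo lcm(9, 5) = 45: x ≡ 9 (mod 45).
  Combine with x ≡ 5 (mod 7): since gcd(45, 7) = 1, we get a unique residue mod 315.
    Write x = 9 + 45·t and substitute into x ≡ 5 (mod 7): 45·t ≡ 5 − 9 = -4 (mod 7).
    Reduce coefficients mod 7: 3·t ≡ 3 (mod 7).
    The inverse of 3 mod 7 is 5 (since 3·5 = 15 = 2·7 + 1), so t ≡ 5·3 = 15 ≡ 1 (mod 7).
    Then x = 9 + 45·1 = 54, valid modulo lcm(45, 7) = 315: x ≡ 54 (mod 315).
Verify: 54 mod 9 = 0 ✓, 54 mod 5 = 4 ✓, 54 mod 7 = 5 ✓.

x ≡ 54 (mod 315).


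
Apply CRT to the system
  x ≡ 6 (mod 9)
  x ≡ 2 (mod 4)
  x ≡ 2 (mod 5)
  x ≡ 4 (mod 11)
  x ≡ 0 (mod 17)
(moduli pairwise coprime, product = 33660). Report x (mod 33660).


Product of moduli M = 9 · 4 · 5 · 11 · 17 = 33660.
Merge one congruence at a time:
  Start: x ≡ 6 (mod 9).
  Combine with x ≡ 2 (mod 4); new modulus lcm = 36.
    Write x = 6 + 9·t and substitute into x ≡ 2 (mod 4): 9·t ≡ 2 − 6 = -4 (mod 4).
    Reduce coefficients mod 4: 1·t ≡ 0 (mod 4).
    So t ≡ 0 (mod 4).
    Then x = 6 + 9·0 = 6, valid modulo lcm(9, 4) = 36: x ≡ 6 (mod 36).
  Combine with x ≡ 2 (mod 5); new modulus lcm = 180.
    Write x = 6 + 36·t and substitute into x ≡ 2 (mod 5): 36·t ≡ 2 − 6 = -4 (mod 5).
    Reduce coefficients mod 5: 1·t ≡ 1 (mod 5).
    So t ≡ 1 (mod 5).
    Then x = 6 + 36·1 = 42, valid modulo lcm(36, 5) = 180: x ≡ 42 (mod 180).
  Combine with x ≡ 4 (mod 11); new modulus lcm = 1980.
    Write x = 42 + 180·t and substitute into x ≡ 4 (mod 11): 180·t ≡ 4 − 42 = -38 (mod 11).
    Reduce coefficients mod 11: 4·t ≡ 6 (mod 11).
    The inverse of 4 mod 11 is 3 (since 4·3 = 12 = 1·11 + 1), so t ≡ 3·6 = 18 ≡ 7 (mod 11).
    Then x = 42 + 180·7 = 1302, valid modulo lcm(180, 11) = 1980: x ≡ 1302 (mod 1980).
  Combine with x ≡ 0 (mod 17); new modulus lcm = 33660.
    Write x = 1302 + 1980·t and substitute into x ≡ 0 (mod 17): 1980·t ≡ 0 − 1302 = -1302 (mod 17).
    Reduce coefficients mod 17: 8·t ≡ 7 (mod 17).
    The inverse of 8 mod 17 is 15 (since 8·15 = 120 = 7·17 + 1), so t ≡ 15·7 = 105 ≡ 3 (mod 17).
    Then x = 1302 + 1980·3 = 7242, valid modulo lcm(1980, 17) = 33660: x ≡ 7242 (mod 33660).
Verify against each original: 7242 mod 9 = 6, 7242 mod 4 = 2, 7242 mod 5 = 2, 7242 mod 11 = 4, 7242 mod 17 = 0.

x ≡ 7242 (mod 33660).


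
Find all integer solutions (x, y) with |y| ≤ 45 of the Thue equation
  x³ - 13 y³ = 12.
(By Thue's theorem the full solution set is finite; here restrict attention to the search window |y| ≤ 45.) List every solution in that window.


The equation is x³ - 13y³ = 12. For fixed y, x³ = 13·y³ + 12, so a solution requires the RHS to be a perfect cube.
Strategy: iterate y from -45 to 45, compute RHS = 13·y³ + 12, and check whether it is a (positive or negative) perfect cube.
Check small values of y:
  y = 0: RHS = 12 is not a perfect cube.
  y = 1: RHS = 25 is not a perfect cube.
  y = -1: RHS = -1 = (-1)³ ⇒ x = -1 works.
  y = 2: RHS = 116 is not a perfect cube.
  y = -2: RHS = -92 is not a perfect cube.
  y = 3: RHS = 363 is not a perfect cube.
  y = -3: RHS = -339 is not a perfect cube.
Continuing the search up to |y| = 45 finds no further solutions beyond those listed.
Collected solutions: (-1, -1).

Solutions (with |y| ≤ 45): (-1, -1).


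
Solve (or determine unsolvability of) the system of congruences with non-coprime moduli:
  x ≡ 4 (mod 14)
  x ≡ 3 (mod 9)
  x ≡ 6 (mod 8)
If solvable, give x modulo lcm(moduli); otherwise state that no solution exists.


Moduli 14, 9, 8 are not pairwise coprime, so CRT works modulo lcm(m_i) when all pairwise compatibility conditions hold.
Pairwise compatibility: gcd(m_i, m_j) must divide a_i - a_j for every pair.
Merge one congruence at a time:
  Start: x ≡ 4 (mod 14).
  Combine with x ≡ 3 (mod 9): gcd(14, 9) = 1; 3 - 4 = -1, which IS divisible by 1, so compatible.
    Write x = 4 + 14·t and substitute into x ≡ 3 (mod 9): 14·t ≡ 3 − 4 = -1 (mod 9).
    Reduce coefficients mod 9: 5·t ≡ 8 (mod 9).
    The inverse of 5 mod 9 is 2 (since 5·2 = 10 = 1·9 + 1), so t ≡ 2·8 = 16 ≡ 7 (mod 9).
    Then x = 4 + 14·7 = 102, valid modulo lcm(14, 9) = 126: x ≡ 102 (mod 126).
  Combine with x ≡ 6 (mod 8): gcd(126, 8) = 2; 6 - 102 = -96, which IS divisible by 2, so compatible.
    Write x = 102 + 126·t and substitute into x ≡ 6 (mod 8): 126·t ≡ 6 − 102 = -96 (mod 8).
    Divide the congruence (and modulus) by g = 2: 63·t ≡ -48 (mod 4).
    Reduce coefficients mod 4: 3·t ≡ 0 (mod 4).
    The inverse of 3 mod 4 is 3 (since 3·3 = 9 = 2·4 + 1), so t ≡ 3·0 = 0 ≡ 0 (mod 4).
    Then x = 102 + 126·0 = 102, valid modulo lcm(126, 8) = 504: x ≡ 102 (mod 504).
Verify: 102 mod 14 = 4, 102 mod 9 = 3, 102 mod 8 = 6.

x ≡ 102 (mod 504).


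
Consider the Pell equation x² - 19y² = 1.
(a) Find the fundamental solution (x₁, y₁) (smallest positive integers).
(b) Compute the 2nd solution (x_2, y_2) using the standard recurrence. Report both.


Step 1: Find the fundamental solution (x₁, y₁) of x² - 19y² = 1.
  Expand √19 as a continued fraction. a₀ = ⌊√19⌋ = 4; iterate m_{k+1} = d_k·a_k − m_k, d_{k+1} = (19 − m_{k+1}²)/d_k, a_{k+1} = ⌊(a₀ + m_{k+1})/d_{k+1}⌋ (starting m₀ = 0, d₀ = 1), with convergents p_k = a_k·p_{k-1} + p_{k-2}, q_k = a_k·q_{k-1} + q_{k-2} (p₋₁ = 1, q₋₁ = 0):
  k = 0: a₀ = 4; p₀/q₀ = 4/1; p₀² − 19·q₀² = 16 − 19 = -3.
  k = 1: m = 4, d = 3, a = ⌊(4 + 4)/3⌋ = 2; p/q = (2·4 + 1)/(2·1 + 0) = 9/2; p² − 19·q² = 81 − 76 = 5.
  k = 2: m = 2, d = 5, a = ⌊(4 + 2)/5⌋ = 1; p/q = (1·9 + 4)/(1·2 + 1) = 13/3; p² − 19·q² = 169 − 171 = -2.
  k = 3: m = 3, d = 2, a = ⌊(4 + 3)/2⌋ = 3; p/q = (3·13 + 9)/(3·3 + 2) = 48/11; p² − 19·q² = 2304 − 2299 = 5.
  k = 4: m = 3, d = 5, a = ⌊(4 + 3)/5⌋ = 1; p/q = (1·48 + 13)/(1·11 + 3) = 61/14; p² − 19·q² = 3721 − 3724 = -3.
  k = 5: m = 2, d = 3, a = ⌊(4 + 2)/3⌋ = 2; p/q = (2·61 + 48)/(2·14 + 11) = 170/39; p² − 19·q² = 28900 − 28899 = 1.
  The first convergent with p² − 19·q² = 1 gives the fundamental solution (x₁, y₁) = (170, 39).
Step 2: Apply the recurrence (x_{n+1}, y_{n+1}) = (x₁x_n + 19y₁y_n, x₁y_n + y₁x_n) repeatedly.
  From (x_1, y_1) = (170, 39): x_2 = 170·170 + 19·39·39 = 57799; y_2 = 170·39 + 39·170 = 13260.
Step 3: Verify x_2² - 19·y_2² = 3340724401 - 3340724400 = 1 (should be 1). ✓

(x_1, y_1) = (170, 39); (x_2, y_2) = (57799, 13260).


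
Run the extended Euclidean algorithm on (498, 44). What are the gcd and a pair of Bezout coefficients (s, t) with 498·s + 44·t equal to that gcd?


Euclidean algorithm on (498, 44) — divide until remainder is 0:
  498 = 11 · 44 + 14
  44 = 3 · 14 + 2
  14 = 7 · 2 + 0
gcd(498, 44) = 2.
Track Bezout coefficients alongside the remainders: start with r₀ = 498 = a·1 + b·0 (s = 1, t = 0) and r₁ = 44 = a·0 + b·1 (s = 0, t = 1); each new remainder r_{k+1} = r_{k-1} − q_k·r_k inherits s_{k+1} = s_{k-1} − q_k·s_k, t_{k+1} = t_{k-1} − q_k·t_k, so r_k = a·s_k + b·t_k at every step:
  q = 11: r = 14, s = 1 − 11·0 = 1, t = 0 − 11·1 = -11  (check: 498·1 + 44·(-11) = 14)
  q = 3: r = 2, s = 0 − 3·1 = -3, t = 1 − 3·(-11) = 34  (check: 498·(-3) + 44·34 = 2)
The row with r = 2 (the gcd) gives the Bezout coefficients s = -3, t = 34.
Result: 498 · (-3) + 44 · (34) = 2.

gcd(498, 44) = 2; s = -3, t = 34 (check: 498·(-3) + 44·34 = 2).


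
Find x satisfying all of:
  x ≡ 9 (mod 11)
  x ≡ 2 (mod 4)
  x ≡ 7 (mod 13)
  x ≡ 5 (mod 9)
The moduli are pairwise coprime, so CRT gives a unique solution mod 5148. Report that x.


Product of moduli M = 11 · 4 · 13 · 9 = 5148.
Merge one congruence at a time:
  Start: x ≡ 9 (mod 11).
  Combine with x ≡ 2 (mod 4); new modulus lcm = 44.
    Write x = 9 + 11·t and substitute into x ≡ 2 (mod 4): 11·t ≡ 2 − 9 = -7 (mod 4).
    Reduce coefficients mod 4: 3·t ≡ 1 (mod 4).
    The inverse of 3 mod 4 is 3 (since 3·3 = 9 = 2·4 + 1), so t ≡ 3·1 = 3 ≡ 3 (mod 4).
    Then x = 9 + 11·3 = 42, valid modulo lcm(11, 4) = 44: x ≡ 42 (mod 44).
  Combine with x ≡ 7 (mod 13); new modulus lcm = 572.
    Write x = 42 + 44·t and substitute into x ≡ 7 (mod 13): 44·t ≡ 7 − 42 = -35 (mod 13).
    Reduce coefficients mod 13: 5·t ≡ 4 (mod 13).
    The inverse of 5 mod 13 is 8 (since 5·8 = 40 = 3·13 + 1), so t ≡ 8·4 = 32 ≡ 6 (mod 13).
    Then x = 42 + 44·6 = 306, valid modulo lcm(44, 13) = 572: x ≡ 306 (mod 572).
  Combine with x ≡ 5 (mod 9); new modulus lcm = 5148.
    Write x = 306 + 572·t and substitute into x ≡ 5 (mod 9): 572·t ≡ 5 − 306 = -301 (mod 9).
    Reduce coefficients mod 9: 5·t ≡ 5 (mod 9).
    The inverse of 5 mod 9 is 2 (since 5·2 = 10 = 1·9 + 1), so t ≡ 2·5 = 10 ≡ 1 (mod 9).
    Then x = 306 + 572·1 = 878, valid modulo lcm(572, 9) = 5148: x ≡ 878 (mod 5148).
Verify against each original: 878 mod 11 = 9, 878 mod 4 = 2, 878 mod 13 = 7, 878 mod 9 = 5.

x ≡ 878 (mod 5148).


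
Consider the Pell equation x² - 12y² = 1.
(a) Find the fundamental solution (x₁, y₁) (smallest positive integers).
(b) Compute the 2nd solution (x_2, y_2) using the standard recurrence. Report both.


Step 1: Find the fundamental solution (x₁, y₁) of x² - 12y² = 1.
  Expand √12 as a continued fraction. a₀ = ⌊√12⌋ = 3; iterate m_{k+1} = d_k·a_k − m_k, d_{k+1} = (12 − m_{k+1}²)/d_k, a_{k+1} = ⌊(a₀ + m_{k+1})/d_{k+1}⌋ (starting m₀ = 0, d₀ = 1), with convergents p_k = a_k·p_{k-1} + p_{k-2}, q_k = a_k·q_{k-1} + q_{k-2} (p₋₁ = 1, q₋₁ = 0):
  k = 0: a₀ = 3; p₀/q₀ = 3/1; p₀² − 12·q₀² = 9 − 12 = -3.
  k = 1: m = 3, d = 3, a = ⌊(3 + 3)/3⌋ = 2; p/q = (2·3 + 1)/(2·1 + 0) = 7/2; p² − 12·q² = 49 − 48 = 1.
  The first convergent with p² − 12·q² = 1 gives the fundamental solution (x₁, y₁) = (7, 2).
Step 2: Apply the recurrence (x_{n+1}, y_{n+1}) = (x₁x_n + 12y₁y_n, x₁y_n + y₁x_n) repeatedly.
  From (x_1, y_1) = (7, 2): x_2 = 7·7 + 12·2·2 = 97; y_2 = 7·2 + 2·7 = 28.
Step 3: Verify x_2² - 12·y_2² = 9409 - 9408 = 1 (should be 1). ✓

(x_1, y_1) = (7, 2); (x_2, y_2) = (97, 28).


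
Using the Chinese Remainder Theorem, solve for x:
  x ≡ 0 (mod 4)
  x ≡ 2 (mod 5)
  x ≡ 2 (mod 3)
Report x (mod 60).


Moduli 4, 5, 3 are pairwise coprime; by CRT there is a unique solution modulo M = 4 · 5 · 3 = 60.
Solve pairwise, accumulating the modulus:
  Start with x ≡ 0 (mod 4).
  Combine with x ≡ 2 (mod 5): since gcd(4, 5) = 1, we get a unique residue mod 20.
    Write x = 0 + 4·t and substitute into x ≡ 2 (mod 5): 4·t ≡ 2 − 0 = 2 (mod 5).
    The inverse of 4 mod 5 is 4 (since 4·4 = 16 = 3·5 + 1), so t ≡ 4·2 = 8 ≡ 3 (mod 5).
    Then x = 0 + 4·3 = 12, valid modulo lcm(4, 5) = 20: x ≡ 12 (mod 20).
  Combine with x ≡ 2 (mod 3): since gcd(20, 3) = 1, we get a unique residue mod 60.
    Write x = 12 + 20·t and substitute into x ≡ 2 (mod 3): 20·t ≡ 2 − 12 = -10 (mod 3).
    Reduce coefficients mod 3: 2·t ≡ 2 (mod 3).
    The inverse of 2 mod 3 is 2 (since 2·2 = 4 = 1·3 + 1), so t ≡ 2·2 = 4 ≡ 1 (mod 3).
    Then x = 12 + 20·1 = 32, valid modulo lcm(20, 3) = 60: x ≡ 32 (mod 60).
Verify: 32 mod 4 = 0 ✓, 32 mod 5 = 2 ✓, 32 mod 3 = 2 ✓.

x ≡ 32 (mod 60).


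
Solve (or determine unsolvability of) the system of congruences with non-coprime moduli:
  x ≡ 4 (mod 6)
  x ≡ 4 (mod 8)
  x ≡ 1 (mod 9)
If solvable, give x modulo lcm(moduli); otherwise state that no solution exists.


Moduli 6, 8, 9 are not pairwise coprime, so CRT works modulo lcm(m_i) when all pairwise compatibility conditions hold.
Pairwise compatibility: gcd(m_i, m_j) must divide a_i - a_j for every pair.
Merge one congruence at a time:
  Start: x ≡ 4 (mod 6).
  Combine with x ≡ 4 (mod 8): gcd(6, 8) = 2; 4 - 4 = 0, which IS divisible by 2, so compatible.
    Write x = 4 + 6·t and substitute into x ≡ 4 (mod 8): 6·t ≡ 4 − 4 = 0 (mod 8).
    Divide the congruence (and modulus) by g = 2: 3·t ≡ 0 (mod 4).
    The inverse of 3 mod 4 is 3 (since 3·3 = 9 = 2·4 + 1), so t ≡ 3·0 = 0 ≡ 0 (mod 4).
    Then x = 4 + 6·0 = 4, valid modulo lcm(6, 8) = 24: x ≡ 4 (mod 24).
  Combine with x ≡ 1 (mod 9): gcd(24, 9) = 3; 1 - 4 = -3, which IS divisible by 3, so compatible.
    Write x = 4 + 24·t and substitute into x ≡ 1 (mod 9): 24·t ≡ 1 − 4 = -3 (mod 9).
    Divide the congruence (and modulus) by g = 3: 8·t ≡ -1 (mod 3).
    Reduce coefficients mod 3: 2·t ≡ 2 (mod 3).
    The inverse of 2 mod 3 is 2 (since 2·2 = 4 = 1·3 + 1), so t ≡ 2·2 = 4 ≡ 1 (mod 3).
    Then x = 4 + 24·1 = 28, valid modulo lcm(24, 9) = 72: x ≡ 28 (mod 72).
Verify: 28 mod 6 = 4, 28 mod 8 = 4, 28 mod 9 = 1.

x ≡ 28 (mod 72).


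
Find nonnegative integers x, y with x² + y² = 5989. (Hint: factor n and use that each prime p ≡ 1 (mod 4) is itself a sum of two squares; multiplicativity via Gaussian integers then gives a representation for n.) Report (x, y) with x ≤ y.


Step 1: Factor n = 5989 = 53 · 113.
Step 2: Check the mod-4 condition on each prime factor: 53 ≡ 1 (mod 4), exponent 1; 113 ≡ 1 (mod 4), exponent 1.
All primes ≡ 3 (mod 4) appear to even exponent (or don't appear), so by the two-squares theorem n IS expressible as a sum of two squares.
Step 3: Build a representation. Here n = 53 · 113 is a product of primes ≡ 1 (mod 4). Each prime p ≡ 1 (mod 4) is itself a sum of two squares; find a² by testing p − a² for a perfect square:
  53: 53 − 1² = 52, 53 − 2² = 49 = 7² ⇒ 53 = 2² + 7².
  113: 113 − 1² = 112, 113 − 2² = 109, 113 − 3² = 104, 113 − 4² = 97, 113 − 5² = 88, 113 − 6² = 77, 113 − 7² = 64 = 8² ⇒ 113 = 7² + 8².
  Combine using the Brahmagupta–Fibonacci identity (a² + b²)(c² + d²) = (ac − bd)² + (ad + bc)² = (ac + bd)² + (ad − bc)²:
  53 · 113 = 5989: from (2² + 7²)(7² + 8²), take (2·7 − 7·8, 2·8 + 7·7) = (14 − 56, 16 + 49) = (-42, 65); dropping signs (only squares matter) gives (42, 65); check 42² + 65² = 1764 + 4225 = 5989 ✓.
Step 4: Order so x ≤ y and verify: 42² + 65² = 1764 + 4225 = 5989 = n. ✓

n = 5989 = 42² + 65² (one valid representation with x ≤ y).


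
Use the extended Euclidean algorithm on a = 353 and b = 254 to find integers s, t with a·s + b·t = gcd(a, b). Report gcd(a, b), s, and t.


Euclidean algorithm on (353, 254) — divide until remainder is 0:
  353 = 1 · 254 + 99
  254 = 2 · 99 + 56
  99 = 1 · 56 + 43
  56 = 1 · 43 + 13
  43 = 3 · 13 + 4
  13 = 3 · 4 + 1
  4 = 4 · 1 + 0
gcd(353, 254) = 1.
Track Bezout coefficients alongside the remainders: start with r₀ = 353 = a·1 + b·0 (s = 1, t = 0) and r₁ = 254 = a·0 + b·1 (s = 0, t = 1); each new remainder r_{k+1} = r_{k-1} − q_k·r_k inherits s_{k+1} = s_{k-1} − q_k·s_k, t_{k+1} = t_{k-1} − q_k·t_k, so r_k = a·s_k + b·t_k at every step:
  q = 1: r = 99, s = 1 − 1·0 = 1, t = 0 − 1·1 = -1  (check: 353·1 + 254·(-1) = 99)
  q = 2: r = 56, s = 0 − 2·1 = -2, t = 1 − 2·(-1) = 3  (check: 353·(-2) + 254·3 = 56)
  q = 1: r = 43, s = 1 − 1·(-2) = 3, t = -1 − 1·3 = -4  (check: 353·3 + 254·(-4) = 43)
  q = 1: r = 13, s = -2 − 1·3 = -5, t = 3 − 1·(-4) = 7  (check: 353·(-5) + 254·7 = 13)
  q = 3: r = 4, s = 3 − 3·(-5) = 18, t = -4 − 3·7 = -25  (check: 353·18 + 254·(-25) = 4)
  q = 3: r = 1, s = -5 − 3·18 = -59, t = 7 − 3·(-25) = 82  (check: 353·(-59) + 254·82 = 1)
The row with r = 1 (the gcd) gives the Bezout coefficients s = -59, t = 82.
Result: 353 · (-59) + 254 · (82) = 1.

gcd(353, 254) = 1; s = -59, t = 82 (check: 353·(-59) + 254·82 = 1).
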